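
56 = 56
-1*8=-8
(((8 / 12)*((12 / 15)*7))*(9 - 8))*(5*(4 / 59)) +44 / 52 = 4859 / 2301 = 2.11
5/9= 0.56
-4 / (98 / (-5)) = 10 / 49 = 0.20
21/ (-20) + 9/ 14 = -57/ 140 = -0.41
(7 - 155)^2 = 21904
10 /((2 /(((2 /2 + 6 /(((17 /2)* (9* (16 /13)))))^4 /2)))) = 11086869605 /3463782912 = 3.20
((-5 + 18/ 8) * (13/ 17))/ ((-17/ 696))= 24882/ 289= 86.10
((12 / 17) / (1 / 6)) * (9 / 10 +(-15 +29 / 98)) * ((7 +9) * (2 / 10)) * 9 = -1683.77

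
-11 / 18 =-0.61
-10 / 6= -5 / 3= -1.67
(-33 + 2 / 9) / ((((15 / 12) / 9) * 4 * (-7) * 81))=59 / 567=0.10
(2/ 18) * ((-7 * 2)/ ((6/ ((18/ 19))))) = -14/ 57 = -0.25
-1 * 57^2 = -3249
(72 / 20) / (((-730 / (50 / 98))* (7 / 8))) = -72 / 25039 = -0.00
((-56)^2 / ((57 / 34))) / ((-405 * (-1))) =106624 / 23085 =4.62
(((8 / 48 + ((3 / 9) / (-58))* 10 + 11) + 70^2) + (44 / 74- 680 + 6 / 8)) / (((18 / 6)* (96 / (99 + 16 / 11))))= 60219267875 / 40791168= 1476.28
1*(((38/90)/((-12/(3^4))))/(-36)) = 19/240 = 0.08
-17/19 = -0.89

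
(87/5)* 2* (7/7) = 174/5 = 34.80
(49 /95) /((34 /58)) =1421 /1615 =0.88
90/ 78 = 15/ 13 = 1.15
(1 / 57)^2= 1 / 3249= 0.00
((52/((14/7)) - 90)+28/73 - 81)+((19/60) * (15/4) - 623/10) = -1201457/5840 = -205.73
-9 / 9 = -1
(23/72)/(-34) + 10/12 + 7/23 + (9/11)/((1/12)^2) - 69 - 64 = -8703971/619344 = -14.05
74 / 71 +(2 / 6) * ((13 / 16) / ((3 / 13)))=22655 / 10224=2.22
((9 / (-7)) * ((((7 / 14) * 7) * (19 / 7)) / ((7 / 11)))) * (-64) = 60192 / 49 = 1228.41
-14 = -14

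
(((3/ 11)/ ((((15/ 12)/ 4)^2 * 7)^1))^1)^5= 267181325549568/ 26433439033203125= 0.01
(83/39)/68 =83/2652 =0.03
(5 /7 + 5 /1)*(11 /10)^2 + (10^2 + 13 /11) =41617 /385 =108.10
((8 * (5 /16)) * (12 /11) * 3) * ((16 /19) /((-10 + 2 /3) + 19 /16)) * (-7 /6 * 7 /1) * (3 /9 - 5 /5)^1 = -376320 /81719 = -4.61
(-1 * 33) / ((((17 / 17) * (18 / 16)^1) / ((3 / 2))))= -44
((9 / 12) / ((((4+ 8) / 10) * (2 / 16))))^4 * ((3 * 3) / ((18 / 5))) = 3125 / 2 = 1562.50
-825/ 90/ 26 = -55/ 156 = -0.35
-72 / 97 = -0.74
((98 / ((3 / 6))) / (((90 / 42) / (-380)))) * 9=-312816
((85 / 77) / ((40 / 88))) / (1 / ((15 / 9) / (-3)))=-85 / 63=-1.35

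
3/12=1/4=0.25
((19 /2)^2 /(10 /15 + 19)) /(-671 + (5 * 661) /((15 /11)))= 3249 /1240888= 0.00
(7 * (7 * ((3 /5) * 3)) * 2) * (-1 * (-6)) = 5292 /5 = 1058.40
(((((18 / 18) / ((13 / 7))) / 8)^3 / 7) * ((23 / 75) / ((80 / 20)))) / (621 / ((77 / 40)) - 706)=-86779 / 9962470502400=-0.00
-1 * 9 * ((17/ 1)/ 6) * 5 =-255/ 2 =-127.50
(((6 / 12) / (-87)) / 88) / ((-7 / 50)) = 25 / 53592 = 0.00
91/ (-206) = -91/ 206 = -0.44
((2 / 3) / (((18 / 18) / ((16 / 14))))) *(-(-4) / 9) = 64 / 189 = 0.34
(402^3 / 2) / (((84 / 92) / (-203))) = -7221921156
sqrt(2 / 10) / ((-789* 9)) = -sqrt(5) / 35505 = -0.00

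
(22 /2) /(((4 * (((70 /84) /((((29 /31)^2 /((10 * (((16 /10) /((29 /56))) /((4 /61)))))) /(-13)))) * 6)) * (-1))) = 268279 /3414087040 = 0.00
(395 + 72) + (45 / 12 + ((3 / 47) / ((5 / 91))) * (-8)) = 461.46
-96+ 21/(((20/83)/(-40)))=-3582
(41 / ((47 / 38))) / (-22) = -779 / 517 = -1.51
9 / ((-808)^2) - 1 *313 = -204346423 / 652864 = -313.00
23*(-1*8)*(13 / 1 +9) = -4048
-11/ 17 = -0.65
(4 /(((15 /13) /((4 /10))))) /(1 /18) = 24.96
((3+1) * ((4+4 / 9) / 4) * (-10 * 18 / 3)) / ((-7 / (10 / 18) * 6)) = 2000 / 567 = 3.53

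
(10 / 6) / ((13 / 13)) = 5 / 3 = 1.67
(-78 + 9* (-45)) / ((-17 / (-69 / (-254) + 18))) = 131859 / 254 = 519.13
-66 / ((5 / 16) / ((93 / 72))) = -1364 / 5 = -272.80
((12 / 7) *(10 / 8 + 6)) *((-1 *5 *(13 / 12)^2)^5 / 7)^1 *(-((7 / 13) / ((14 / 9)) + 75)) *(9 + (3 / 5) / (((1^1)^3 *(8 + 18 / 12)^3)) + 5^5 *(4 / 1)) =53843687038416156962299375 / 4624415302090752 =11643350244.53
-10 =-10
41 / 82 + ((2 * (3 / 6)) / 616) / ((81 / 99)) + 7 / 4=1135 / 504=2.25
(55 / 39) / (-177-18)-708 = -1076879 / 1521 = -708.01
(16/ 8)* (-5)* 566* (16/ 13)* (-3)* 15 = 4075200/ 13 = 313476.92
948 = 948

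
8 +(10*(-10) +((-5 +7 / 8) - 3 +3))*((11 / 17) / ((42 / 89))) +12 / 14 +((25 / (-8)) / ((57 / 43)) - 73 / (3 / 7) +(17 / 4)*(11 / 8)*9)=-3243209 / 12768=-254.01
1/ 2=0.50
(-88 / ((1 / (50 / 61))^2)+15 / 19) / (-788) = 4124185 / 55710812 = 0.07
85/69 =1.23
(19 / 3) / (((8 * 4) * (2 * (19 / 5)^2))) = 25 / 3648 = 0.01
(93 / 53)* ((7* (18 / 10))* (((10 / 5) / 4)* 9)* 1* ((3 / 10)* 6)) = 179.09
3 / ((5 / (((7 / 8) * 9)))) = 189 / 40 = 4.72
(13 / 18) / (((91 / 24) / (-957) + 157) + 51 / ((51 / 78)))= 16588 / 5397389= 0.00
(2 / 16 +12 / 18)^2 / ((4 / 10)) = 1805 / 1152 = 1.57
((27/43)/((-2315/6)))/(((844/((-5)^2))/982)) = -198855/4200799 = -0.05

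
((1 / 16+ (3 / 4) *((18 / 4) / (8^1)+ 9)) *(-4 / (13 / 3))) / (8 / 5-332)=6945 / 343616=0.02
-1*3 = -3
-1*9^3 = -729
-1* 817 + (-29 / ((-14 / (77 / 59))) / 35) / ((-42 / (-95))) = -28337303 / 34692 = -816.83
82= 82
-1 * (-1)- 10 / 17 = 7 / 17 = 0.41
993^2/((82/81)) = 79869969/82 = 974024.01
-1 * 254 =-254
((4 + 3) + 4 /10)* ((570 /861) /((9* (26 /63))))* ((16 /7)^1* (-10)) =-112480 /3731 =-30.15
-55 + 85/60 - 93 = -146.58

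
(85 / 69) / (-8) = -85 / 552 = -0.15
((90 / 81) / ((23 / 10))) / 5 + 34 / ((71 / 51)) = 360358 / 14697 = 24.52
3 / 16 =0.19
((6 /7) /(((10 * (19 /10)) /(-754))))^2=20466576 /17689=1157.02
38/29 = 1.31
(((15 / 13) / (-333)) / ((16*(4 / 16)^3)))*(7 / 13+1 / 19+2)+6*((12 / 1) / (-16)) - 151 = -110872531 / 712842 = -155.54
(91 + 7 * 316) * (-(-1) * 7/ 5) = 16121/ 5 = 3224.20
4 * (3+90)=372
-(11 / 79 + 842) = -66529 / 79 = -842.14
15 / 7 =2.14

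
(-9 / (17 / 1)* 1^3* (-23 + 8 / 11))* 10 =22050 / 187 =117.91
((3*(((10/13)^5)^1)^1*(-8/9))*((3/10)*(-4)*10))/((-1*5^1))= -640000/371293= -1.72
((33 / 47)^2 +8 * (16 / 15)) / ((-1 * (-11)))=0.82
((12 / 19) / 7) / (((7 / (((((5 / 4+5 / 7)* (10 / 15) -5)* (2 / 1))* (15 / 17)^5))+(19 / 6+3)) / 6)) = 5649750000 / 45851036987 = 0.12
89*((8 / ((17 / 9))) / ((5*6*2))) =6.28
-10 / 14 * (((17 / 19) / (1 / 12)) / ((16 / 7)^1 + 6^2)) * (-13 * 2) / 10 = 663 / 1273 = 0.52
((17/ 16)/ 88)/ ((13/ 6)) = 51/ 9152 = 0.01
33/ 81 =11/ 27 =0.41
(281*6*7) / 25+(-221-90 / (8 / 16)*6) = -20723 / 25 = -828.92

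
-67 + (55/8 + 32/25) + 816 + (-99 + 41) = 139831/200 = 699.16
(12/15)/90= 2/225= 0.01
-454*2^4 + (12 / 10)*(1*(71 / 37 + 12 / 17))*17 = -7210.45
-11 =-11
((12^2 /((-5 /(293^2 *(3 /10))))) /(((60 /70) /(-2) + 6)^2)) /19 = -100958424 /80275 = -1257.66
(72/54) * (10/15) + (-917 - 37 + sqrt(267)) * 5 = -42922/9 + 5 * sqrt(267) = -4687.41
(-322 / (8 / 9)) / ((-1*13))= 1449 / 52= 27.87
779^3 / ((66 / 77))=3309103973 / 6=551517328.83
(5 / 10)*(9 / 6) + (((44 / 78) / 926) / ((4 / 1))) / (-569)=7705822 / 10274433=0.75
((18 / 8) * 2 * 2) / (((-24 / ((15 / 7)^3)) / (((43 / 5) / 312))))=-29025 / 285376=-0.10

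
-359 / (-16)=359 / 16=22.44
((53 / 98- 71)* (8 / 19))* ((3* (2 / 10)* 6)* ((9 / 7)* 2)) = -1789776 / 6517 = -274.63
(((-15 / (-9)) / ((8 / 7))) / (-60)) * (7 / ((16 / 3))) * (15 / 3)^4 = -30625 / 1536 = -19.94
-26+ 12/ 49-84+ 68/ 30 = -79004/ 735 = -107.49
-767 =-767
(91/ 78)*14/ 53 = 49/ 159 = 0.31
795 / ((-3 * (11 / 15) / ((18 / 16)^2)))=-321975 / 704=-457.35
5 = 5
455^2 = 207025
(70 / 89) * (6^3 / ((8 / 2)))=3780 / 89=42.47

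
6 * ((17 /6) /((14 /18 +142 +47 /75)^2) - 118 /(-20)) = 10839886761 /306204340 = 35.40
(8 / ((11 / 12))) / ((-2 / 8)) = -384 / 11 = -34.91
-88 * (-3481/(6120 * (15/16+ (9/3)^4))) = 612656/1002915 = 0.61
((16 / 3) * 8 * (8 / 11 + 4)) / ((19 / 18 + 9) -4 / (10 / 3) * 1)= 199680 / 8767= 22.78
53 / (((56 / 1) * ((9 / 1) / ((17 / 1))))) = 901 / 504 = 1.79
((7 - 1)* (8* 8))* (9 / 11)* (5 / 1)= 17280 / 11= 1570.91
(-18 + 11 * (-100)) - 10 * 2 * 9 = -1298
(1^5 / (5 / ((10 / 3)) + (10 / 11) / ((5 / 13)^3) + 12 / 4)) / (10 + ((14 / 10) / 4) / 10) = 110000 / 22604841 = 0.00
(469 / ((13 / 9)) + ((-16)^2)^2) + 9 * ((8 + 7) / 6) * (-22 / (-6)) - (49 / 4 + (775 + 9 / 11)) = 37268731 / 572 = 65155.12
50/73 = 0.68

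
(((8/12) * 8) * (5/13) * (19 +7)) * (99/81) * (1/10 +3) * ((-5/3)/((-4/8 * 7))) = 54560/567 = 96.23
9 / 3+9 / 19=66 / 19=3.47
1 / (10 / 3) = 3 / 10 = 0.30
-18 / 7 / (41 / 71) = -4.45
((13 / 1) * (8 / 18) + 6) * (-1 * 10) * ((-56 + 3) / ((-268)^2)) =14045 / 161604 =0.09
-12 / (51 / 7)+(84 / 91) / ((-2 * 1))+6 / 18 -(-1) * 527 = 348224 / 663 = 525.22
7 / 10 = 0.70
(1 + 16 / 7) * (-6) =-19.71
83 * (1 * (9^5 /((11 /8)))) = 39208536 /11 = 3564412.36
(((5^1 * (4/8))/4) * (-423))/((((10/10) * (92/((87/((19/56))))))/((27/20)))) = -994.76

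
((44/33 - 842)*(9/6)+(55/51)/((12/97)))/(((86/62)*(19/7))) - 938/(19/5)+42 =-268730021/500004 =-537.46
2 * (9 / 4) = 4.50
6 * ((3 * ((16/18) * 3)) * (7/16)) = 21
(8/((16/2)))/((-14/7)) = -1/2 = -0.50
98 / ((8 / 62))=1519 / 2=759.50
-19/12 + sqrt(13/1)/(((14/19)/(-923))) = -17537*sqrt(13)/14 -19/12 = -4518.05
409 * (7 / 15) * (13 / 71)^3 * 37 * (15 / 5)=232730407 / 1789555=130.05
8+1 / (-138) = 1103 / 138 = 7.99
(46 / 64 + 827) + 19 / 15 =397913 / 480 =828.99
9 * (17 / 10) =153 / 10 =15.30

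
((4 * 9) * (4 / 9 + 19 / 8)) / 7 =29 / 2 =14.50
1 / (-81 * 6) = -1 / 486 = -0.00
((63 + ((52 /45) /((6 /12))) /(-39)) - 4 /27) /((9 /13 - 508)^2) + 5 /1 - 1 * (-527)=3123742308113 /5871693375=532.00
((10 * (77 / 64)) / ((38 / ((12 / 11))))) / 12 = 0.03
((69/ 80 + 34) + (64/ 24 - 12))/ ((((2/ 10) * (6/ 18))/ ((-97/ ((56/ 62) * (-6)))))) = 18423889/ 2688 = 6854.13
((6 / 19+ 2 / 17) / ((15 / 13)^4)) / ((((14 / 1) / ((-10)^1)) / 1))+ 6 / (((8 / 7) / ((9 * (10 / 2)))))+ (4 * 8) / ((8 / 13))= 753691499 / 2616300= 288.08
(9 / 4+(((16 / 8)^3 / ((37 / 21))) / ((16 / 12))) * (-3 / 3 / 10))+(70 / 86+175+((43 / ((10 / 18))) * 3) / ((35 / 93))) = 885070737 / 1113700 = 794.71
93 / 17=5.47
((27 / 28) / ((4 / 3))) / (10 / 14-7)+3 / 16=51 / 704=0.07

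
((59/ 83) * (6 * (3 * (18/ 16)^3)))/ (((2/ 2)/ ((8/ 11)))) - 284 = -7910245/ 29216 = -270.75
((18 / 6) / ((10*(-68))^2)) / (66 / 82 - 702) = -41 / 4431179200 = -0.00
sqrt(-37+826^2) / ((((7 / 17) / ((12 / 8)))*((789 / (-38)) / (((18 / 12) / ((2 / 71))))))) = -68799*sqrt(682239) / 7364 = -7716.79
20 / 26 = 10 / 13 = 0.77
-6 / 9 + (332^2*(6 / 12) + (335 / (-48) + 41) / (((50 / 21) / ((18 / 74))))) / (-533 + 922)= 4871225437 / 34543200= 141.02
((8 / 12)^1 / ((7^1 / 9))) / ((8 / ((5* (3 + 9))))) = 45 / 7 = 6.43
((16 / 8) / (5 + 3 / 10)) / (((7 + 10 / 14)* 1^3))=0.05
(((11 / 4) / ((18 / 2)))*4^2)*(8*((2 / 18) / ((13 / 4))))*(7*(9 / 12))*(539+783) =3257408 / 351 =9280.36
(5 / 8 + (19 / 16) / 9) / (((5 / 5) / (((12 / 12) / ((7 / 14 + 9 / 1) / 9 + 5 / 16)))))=109 / 197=0.55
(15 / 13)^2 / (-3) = -75 / 169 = -0.44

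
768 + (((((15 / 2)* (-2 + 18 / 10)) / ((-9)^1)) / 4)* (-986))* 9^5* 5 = -48515523 / 4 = -12128880.75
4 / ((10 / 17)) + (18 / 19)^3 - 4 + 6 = 330956 / 34295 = 9.65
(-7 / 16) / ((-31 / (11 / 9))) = 77 / 4464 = 0.02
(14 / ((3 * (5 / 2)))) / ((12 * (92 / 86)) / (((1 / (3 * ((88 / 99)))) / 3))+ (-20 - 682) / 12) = 344 / 8145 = 0.04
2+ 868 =870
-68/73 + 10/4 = 1.57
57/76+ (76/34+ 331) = 22711/68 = 333.99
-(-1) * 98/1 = 98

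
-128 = -128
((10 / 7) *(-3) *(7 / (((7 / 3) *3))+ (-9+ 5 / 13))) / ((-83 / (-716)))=2126520 / 7553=281.55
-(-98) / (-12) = -8.17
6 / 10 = 3 / 5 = 0.60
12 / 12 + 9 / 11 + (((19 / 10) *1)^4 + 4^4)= 29793531 / 110000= 270.85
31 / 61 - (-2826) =172417 / 61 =2826.51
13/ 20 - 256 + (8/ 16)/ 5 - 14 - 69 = -1353/ 4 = -338.25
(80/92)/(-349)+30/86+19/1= 19.35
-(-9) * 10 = 90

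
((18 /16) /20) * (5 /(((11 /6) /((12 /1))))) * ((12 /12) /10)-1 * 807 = -354999 /440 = -806.82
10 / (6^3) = 0.05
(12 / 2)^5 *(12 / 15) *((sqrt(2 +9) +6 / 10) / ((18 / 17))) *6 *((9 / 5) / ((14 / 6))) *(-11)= -52348032 *sqrt(11) / 175-157044096 / 875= -1171586.28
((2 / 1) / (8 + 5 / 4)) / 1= 8 / 37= 0.22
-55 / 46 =-1.20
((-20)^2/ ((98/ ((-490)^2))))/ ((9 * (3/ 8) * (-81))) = -7840000/ 2187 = -3584.82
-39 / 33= -13 / 11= -1.18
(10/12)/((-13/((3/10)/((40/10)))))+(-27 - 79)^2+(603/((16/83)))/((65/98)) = 16590237/1040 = 15952.15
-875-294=-1169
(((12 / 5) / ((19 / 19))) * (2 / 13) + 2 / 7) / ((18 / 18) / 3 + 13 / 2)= 1788 / 18655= 0.10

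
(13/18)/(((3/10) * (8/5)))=325/216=1.50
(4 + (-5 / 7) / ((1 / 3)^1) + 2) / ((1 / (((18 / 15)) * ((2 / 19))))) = 0.49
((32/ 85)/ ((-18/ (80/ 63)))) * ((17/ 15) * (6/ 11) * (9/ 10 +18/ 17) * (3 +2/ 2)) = -37888/ 294525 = -0.13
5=5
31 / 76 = 0.41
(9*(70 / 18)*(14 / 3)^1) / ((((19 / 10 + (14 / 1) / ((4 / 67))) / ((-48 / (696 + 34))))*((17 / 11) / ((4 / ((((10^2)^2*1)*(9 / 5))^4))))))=-539 / 481204079100000000000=-0.00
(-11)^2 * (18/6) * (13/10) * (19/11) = 8151/10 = 815.10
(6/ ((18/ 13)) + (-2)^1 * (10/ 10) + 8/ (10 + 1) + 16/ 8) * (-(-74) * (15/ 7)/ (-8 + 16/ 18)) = -278055/ 2464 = -112.85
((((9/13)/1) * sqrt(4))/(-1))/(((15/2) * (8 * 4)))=-3/520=-0.01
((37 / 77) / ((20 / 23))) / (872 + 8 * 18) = 851 / 1564640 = 0.00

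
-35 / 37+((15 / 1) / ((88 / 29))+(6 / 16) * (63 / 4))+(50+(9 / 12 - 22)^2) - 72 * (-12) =17914069 / 13024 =1375.47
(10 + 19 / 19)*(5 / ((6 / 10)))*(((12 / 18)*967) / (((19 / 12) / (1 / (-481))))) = -2127400 / 27417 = -77.59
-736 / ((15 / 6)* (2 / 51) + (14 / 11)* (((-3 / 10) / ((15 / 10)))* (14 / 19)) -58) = 39225120 / 3095881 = 12.67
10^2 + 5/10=201/2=100.50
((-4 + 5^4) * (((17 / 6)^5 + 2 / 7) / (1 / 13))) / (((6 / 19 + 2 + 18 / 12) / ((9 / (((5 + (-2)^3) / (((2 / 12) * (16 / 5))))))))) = -619067.37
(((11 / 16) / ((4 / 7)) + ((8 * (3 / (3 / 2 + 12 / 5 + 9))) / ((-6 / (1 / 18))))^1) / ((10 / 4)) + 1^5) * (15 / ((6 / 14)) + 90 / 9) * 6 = 273877 / 688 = 398.08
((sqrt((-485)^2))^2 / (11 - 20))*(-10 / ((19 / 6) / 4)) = 18818000 / 57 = 330140.35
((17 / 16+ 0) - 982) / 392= -15695 / 6272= -2.50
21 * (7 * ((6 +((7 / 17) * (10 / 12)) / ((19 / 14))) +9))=724220 / 323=2242.17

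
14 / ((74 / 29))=203 / 37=5.49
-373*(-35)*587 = 7663285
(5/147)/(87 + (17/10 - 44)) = 0.00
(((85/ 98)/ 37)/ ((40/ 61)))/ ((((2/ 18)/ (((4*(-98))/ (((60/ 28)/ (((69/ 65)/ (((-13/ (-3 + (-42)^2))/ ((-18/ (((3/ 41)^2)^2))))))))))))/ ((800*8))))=-212686233627340032/ 6253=-34013470914335.52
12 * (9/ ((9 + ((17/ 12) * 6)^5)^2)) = 0.00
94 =94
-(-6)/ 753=2/ 251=0.01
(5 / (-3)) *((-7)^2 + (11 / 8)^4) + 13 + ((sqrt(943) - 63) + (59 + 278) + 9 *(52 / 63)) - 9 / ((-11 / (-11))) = sqrt(943) + 17014349 / 86016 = 228.51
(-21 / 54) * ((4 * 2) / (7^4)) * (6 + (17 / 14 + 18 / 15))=-1178 / 108045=-0.01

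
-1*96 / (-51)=32 / 17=1.88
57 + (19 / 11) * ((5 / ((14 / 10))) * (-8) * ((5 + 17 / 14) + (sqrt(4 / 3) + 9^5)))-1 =-1570838516 / 539-7600 * sqrt(3) / 231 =-2914414.16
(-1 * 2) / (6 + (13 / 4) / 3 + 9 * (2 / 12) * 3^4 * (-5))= 24 / 7205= 0.00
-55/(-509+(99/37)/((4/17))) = 8140/73649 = 0.11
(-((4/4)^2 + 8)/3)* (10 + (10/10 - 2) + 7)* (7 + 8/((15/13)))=-3344/5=-668.80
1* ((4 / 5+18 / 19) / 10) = 83 / 475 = 0.17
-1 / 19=-0.05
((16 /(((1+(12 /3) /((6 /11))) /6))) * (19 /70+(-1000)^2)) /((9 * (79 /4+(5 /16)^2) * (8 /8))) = 286720077824 /4445875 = 64491.26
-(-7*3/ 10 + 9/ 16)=1.54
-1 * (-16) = 16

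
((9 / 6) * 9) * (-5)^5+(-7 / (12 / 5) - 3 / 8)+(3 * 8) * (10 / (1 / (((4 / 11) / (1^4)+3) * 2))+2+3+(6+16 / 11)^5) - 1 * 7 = 512017.41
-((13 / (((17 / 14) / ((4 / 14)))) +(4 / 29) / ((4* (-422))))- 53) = 10390079 / 208046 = 49.94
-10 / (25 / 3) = -6 / 5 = -1.20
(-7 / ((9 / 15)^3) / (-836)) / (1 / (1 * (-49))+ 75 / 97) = 4158875 / 80762616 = 0.05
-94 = -94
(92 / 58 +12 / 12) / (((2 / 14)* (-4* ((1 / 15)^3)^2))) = -5980078125 / 116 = -51552397.63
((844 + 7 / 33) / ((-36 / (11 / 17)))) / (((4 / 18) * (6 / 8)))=-27859 / 306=-91.04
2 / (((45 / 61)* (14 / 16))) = 976 / 315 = 3.10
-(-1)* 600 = 600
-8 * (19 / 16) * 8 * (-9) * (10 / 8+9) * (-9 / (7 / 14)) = -126198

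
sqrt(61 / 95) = sqrt(5795) / 95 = 0.80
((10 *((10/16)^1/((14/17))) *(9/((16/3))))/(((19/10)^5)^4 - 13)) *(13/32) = 1213989257812500000000/87706904734273902451163069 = 0.00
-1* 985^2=-970225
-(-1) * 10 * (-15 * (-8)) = 1200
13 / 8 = 1.62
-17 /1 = -17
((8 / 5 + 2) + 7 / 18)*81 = 3231 / 10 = 323.10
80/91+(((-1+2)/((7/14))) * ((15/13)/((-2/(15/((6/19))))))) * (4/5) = -3910/91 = -42.97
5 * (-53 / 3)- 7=-286 / 3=-95.33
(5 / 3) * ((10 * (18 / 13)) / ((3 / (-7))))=-700 / 13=-53.85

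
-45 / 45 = -1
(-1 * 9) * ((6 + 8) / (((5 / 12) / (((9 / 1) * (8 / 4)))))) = -27216 / 5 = -5443.20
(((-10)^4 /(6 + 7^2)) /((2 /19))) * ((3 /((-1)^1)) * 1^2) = -57000 /11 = -5181.82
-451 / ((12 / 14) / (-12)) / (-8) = -3157 / 4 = -789.25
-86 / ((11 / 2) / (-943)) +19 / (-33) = 486569 / 33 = 14744.52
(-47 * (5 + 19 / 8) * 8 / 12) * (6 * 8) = -11092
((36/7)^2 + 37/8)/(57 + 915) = 12181/381024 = 0.03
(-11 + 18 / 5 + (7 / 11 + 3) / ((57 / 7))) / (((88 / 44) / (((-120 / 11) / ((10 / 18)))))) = 784764 / 11495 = 68.27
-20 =-20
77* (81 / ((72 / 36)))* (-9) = -56133 / 2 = -28066.50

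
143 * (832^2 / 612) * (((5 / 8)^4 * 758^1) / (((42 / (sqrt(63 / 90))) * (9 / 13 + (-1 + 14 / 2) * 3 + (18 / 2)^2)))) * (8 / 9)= 14883851125 * sqrt(70) / 37476432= 3322.81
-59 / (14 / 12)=-50.57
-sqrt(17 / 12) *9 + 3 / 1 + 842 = 845 - 3 *sqrt(51) / 2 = 834.29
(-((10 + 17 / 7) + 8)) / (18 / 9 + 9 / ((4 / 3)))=-572 / 245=-2.33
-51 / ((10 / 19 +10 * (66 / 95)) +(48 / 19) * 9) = -969 / 574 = -1.69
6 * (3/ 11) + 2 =40/ 11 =3.64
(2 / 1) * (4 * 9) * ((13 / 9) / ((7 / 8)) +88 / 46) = 41312 / 161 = 256.60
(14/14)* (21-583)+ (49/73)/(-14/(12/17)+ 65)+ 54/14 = -77290123/138481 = -558.13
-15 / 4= -3.75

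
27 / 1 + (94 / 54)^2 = 21892 / 729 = 30.03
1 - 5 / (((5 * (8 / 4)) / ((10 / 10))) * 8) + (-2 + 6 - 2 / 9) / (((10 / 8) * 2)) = 2.45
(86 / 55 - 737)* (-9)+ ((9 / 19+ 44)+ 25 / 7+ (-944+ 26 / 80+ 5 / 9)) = 3014638867 / 526680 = 5723.85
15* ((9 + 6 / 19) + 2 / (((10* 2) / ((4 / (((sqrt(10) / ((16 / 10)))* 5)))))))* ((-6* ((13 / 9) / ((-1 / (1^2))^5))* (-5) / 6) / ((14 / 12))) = -115050 / 133 - 208* sqrt(10) / 175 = -868.80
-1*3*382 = -1146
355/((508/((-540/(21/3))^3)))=-13974930000/43561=-320812.88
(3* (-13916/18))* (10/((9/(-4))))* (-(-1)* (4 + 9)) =3618160/27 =134005.93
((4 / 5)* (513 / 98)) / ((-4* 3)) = -171 / 490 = -0.35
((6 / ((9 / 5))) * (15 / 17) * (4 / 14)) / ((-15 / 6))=-40 / 119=-0.34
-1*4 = -4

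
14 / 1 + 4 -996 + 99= -879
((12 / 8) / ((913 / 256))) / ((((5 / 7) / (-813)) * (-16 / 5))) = 136584 / 913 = 149.60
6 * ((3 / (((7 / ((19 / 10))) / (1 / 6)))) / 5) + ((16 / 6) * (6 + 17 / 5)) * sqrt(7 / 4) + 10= 3557 / 350 + 188 * sqrt(7) / 15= 43.32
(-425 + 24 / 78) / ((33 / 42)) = -77294 / 143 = -540.52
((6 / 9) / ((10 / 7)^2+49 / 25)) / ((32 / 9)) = 3675 / 78416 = 0.05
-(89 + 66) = -155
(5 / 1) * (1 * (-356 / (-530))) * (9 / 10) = 801 / 265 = 3.02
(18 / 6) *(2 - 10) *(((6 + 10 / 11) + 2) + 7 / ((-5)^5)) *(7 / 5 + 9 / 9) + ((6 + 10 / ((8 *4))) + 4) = -1382485809 / 2750000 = -502.72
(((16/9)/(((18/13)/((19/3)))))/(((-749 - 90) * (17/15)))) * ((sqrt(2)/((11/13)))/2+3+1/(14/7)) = -34580/1155303 - 64220 * sqrt(2)/12708333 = -0.04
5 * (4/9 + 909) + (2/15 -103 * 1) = 199996/45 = 4444.36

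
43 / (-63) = -43 / 63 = -0.68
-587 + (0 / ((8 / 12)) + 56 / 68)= -9965 / 17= -586.18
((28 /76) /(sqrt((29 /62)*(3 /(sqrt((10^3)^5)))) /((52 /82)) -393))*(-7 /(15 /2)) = 98 /(285*(-41*2^(3 /4)*sqrt(2697)*5^(1 /4) /16120000+393)) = 0.00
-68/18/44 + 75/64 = 6881/6336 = 1.09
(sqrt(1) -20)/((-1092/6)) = 19/182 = 0.10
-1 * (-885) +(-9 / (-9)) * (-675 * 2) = -465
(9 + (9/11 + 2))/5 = 26/11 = 2.36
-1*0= 0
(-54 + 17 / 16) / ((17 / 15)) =-12705 / 272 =-46.71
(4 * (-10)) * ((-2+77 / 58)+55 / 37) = -34940 / 1073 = -32.56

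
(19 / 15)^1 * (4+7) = 209 / 15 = 13.93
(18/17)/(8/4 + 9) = 18/187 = 0.10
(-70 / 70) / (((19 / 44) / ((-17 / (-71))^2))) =-12716 / 95779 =-0.13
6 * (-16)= -96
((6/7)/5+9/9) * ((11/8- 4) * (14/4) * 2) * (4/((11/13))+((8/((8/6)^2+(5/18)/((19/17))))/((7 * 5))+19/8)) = -19133511/123200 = -155.30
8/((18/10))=40/9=4.44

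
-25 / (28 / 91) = -325 / 4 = -81.25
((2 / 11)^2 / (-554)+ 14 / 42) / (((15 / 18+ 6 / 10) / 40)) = 13404400 / 1441231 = 9.30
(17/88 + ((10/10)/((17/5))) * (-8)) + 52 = 74561/1496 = 49.84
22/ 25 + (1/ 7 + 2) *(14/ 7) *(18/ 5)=2854/ 175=16.31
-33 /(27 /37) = -407 /9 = -45.22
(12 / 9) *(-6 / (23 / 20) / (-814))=80 / 9361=0.01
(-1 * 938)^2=879844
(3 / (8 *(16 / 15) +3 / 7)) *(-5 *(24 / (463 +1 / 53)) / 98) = -0.00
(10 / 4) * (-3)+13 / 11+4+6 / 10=-1.72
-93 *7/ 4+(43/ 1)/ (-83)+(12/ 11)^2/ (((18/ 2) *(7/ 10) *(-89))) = -4086188635/ 25027156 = -163.27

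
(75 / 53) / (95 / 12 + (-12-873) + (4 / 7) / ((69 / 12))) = -144900 / 89799649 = -0.00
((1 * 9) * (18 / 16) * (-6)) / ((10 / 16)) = -486 / 5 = -97.20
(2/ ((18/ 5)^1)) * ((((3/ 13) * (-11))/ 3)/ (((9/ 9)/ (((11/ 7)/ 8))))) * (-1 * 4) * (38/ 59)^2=436810/ 2850939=0.15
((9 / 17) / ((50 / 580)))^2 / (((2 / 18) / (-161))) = -394829316 / 7225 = -54647.66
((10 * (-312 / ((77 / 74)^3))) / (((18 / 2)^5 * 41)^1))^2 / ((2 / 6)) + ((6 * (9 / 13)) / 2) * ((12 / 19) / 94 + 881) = 961098366735805862321911473851 / 525252594029383430380773603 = 1829.78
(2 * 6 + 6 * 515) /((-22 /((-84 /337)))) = 11844 /337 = 35.15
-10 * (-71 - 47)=1180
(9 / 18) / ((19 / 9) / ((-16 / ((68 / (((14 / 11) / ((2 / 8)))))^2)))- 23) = -14112 / 1313563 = -0.01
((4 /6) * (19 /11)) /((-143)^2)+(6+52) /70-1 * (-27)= 657273088 /23618595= 27.83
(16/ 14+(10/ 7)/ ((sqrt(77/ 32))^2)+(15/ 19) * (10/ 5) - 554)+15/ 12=-22507035/ 40964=-549.43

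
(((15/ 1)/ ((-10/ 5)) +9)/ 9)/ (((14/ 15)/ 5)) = 25/ 28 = 0.89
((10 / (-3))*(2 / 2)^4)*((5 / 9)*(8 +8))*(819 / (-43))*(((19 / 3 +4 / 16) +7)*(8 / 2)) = 11866400 / 387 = 30662.53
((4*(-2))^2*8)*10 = 5120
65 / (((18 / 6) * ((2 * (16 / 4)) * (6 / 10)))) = 325 / 72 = 4.51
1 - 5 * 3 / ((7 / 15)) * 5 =-159.71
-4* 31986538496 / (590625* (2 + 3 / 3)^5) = -127946153984 / 143521875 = -891.47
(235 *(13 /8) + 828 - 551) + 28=5495 /8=686.88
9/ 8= 1.12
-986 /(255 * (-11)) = 58 /165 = 0.35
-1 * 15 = -15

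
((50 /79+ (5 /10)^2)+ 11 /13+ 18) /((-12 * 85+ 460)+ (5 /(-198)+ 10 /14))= -56165571 /1592271070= -0.04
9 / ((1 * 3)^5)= 1 / 27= 0.04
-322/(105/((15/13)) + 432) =-322/523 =-0.62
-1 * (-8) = 8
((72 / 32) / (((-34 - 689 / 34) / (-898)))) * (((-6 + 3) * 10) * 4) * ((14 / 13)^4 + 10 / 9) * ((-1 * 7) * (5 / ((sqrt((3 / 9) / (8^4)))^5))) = 4346576770729896837120 * sqrt(3) / 1171001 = 6429107922113508.55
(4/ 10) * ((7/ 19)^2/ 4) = 49/ 3610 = 0.01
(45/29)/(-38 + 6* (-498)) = -45/87754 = -0.00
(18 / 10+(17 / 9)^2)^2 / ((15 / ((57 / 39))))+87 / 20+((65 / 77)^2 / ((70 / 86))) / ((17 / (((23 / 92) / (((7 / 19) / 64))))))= 5935877539885457 / 631874895151500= 9.39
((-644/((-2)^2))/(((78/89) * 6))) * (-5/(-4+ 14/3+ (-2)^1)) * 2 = -71645/312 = -229.63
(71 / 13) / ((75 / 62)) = 4402 / 975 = 4.51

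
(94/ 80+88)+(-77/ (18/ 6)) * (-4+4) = 3567/ 40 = 89.18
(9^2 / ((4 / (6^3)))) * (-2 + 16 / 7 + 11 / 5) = 10872.51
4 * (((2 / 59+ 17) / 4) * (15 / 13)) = 15075 / 767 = 19.65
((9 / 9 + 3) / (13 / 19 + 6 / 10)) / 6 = 95 / 183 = 0.52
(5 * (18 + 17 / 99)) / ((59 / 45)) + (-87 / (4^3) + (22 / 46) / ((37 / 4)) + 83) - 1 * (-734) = 31281906083 / 35347136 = 884.99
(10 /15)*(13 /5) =26 /15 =1.73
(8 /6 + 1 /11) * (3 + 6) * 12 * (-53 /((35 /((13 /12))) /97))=-9423453 /385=-24476.50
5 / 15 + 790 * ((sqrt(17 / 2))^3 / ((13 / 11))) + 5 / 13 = 16566.23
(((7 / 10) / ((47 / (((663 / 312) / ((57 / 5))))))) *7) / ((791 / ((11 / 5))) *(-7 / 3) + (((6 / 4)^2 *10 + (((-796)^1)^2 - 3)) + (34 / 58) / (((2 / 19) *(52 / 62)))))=0.00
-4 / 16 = -0.25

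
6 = 6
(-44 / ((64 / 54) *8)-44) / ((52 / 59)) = -183667 / 3328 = -55.19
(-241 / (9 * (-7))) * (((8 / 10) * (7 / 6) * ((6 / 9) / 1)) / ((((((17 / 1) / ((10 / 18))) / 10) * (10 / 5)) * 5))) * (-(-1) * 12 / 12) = 0.08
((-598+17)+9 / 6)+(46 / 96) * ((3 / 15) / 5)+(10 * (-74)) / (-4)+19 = -450577 / 1200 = -375.48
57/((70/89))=72.47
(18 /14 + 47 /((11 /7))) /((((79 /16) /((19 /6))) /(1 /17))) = 365104 /310233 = 1.18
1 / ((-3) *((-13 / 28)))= 28 / 39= 0.72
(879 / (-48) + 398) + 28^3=357307 / 16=22331.69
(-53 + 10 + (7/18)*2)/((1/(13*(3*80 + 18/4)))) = -402610/3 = -134203.33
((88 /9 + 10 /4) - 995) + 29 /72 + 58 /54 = -211949 /216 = -981.25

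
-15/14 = -1.07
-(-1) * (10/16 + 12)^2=10201/64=159.39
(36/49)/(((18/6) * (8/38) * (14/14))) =57/49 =1.16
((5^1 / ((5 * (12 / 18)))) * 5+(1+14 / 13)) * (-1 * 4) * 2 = -996 / 13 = -76.62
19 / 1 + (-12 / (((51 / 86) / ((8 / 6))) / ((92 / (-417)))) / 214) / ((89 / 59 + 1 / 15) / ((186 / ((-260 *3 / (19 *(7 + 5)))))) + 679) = 255036949339749 / 13422968391575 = 19.00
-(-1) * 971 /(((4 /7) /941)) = 6395977 /4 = 1598994.25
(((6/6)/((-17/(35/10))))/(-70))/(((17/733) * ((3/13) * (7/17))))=9529/7140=1.33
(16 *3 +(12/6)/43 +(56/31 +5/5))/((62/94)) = 3185989/41323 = 77.10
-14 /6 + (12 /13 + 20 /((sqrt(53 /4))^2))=205 /2067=0.10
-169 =-169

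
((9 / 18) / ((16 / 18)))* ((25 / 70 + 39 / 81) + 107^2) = 4328039 / 672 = 6440.53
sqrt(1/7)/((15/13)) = 13 * sqrt(7)/105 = 0.33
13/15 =0.87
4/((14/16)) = 4.57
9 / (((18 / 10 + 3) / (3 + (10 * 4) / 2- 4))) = 35.62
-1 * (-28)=28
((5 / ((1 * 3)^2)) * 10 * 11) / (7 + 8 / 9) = 7.75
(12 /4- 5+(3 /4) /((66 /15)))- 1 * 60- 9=-6233 /88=-70.83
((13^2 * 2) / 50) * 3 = 507 / 25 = 20.28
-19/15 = -1.27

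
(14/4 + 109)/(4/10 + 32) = 125/36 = 3.47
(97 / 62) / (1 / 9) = 873 / 62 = 14.08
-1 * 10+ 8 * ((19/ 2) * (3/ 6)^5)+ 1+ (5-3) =-37/ 8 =-4.62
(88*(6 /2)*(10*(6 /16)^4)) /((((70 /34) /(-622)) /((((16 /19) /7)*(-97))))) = 1370818647 /7448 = 184051.91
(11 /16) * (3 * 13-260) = -2431 /16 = -151.94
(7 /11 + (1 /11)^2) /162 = 13 /3267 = 0.00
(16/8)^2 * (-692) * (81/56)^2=-1135053/196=-5791.09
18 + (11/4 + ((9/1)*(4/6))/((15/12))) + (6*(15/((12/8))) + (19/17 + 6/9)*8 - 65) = 35521/1020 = 34.82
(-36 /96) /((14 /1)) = -3 /112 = -0.03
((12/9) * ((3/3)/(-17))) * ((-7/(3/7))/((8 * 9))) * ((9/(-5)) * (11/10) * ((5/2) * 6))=-539/1020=-0.53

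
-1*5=-5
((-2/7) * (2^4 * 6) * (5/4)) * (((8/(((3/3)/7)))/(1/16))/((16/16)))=-30720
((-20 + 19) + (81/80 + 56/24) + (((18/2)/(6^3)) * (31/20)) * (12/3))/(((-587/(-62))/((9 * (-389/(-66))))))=1507375/103312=14.59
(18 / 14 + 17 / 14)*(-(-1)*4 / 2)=5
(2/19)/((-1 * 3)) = -2/57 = -0.04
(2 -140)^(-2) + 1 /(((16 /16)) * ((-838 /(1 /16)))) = -1409 /63835488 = -0.00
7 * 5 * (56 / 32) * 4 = 245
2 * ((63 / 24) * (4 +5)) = 189 / 4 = 47.25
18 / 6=3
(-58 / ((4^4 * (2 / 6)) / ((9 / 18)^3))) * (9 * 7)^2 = -345303 / 1024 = -337.21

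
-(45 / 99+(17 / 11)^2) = -344 / 121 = -2.84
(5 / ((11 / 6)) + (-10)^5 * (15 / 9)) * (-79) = 434492890 / 33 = 13166451.21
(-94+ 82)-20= -32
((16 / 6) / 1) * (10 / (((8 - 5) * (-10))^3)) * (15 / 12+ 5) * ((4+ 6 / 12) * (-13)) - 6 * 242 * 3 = -156803 / 36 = -4355.64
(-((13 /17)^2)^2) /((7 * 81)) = -28561 /47356407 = -0.00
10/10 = 1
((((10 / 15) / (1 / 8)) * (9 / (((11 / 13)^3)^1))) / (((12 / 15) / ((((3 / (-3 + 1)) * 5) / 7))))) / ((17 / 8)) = -7909200 / 158389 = -49.94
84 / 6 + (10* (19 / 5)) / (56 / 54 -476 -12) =4817 / 346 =13.92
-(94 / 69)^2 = -8836 / 4761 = -1.86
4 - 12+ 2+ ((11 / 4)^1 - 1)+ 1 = -3.25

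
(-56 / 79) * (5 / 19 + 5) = -5600 / 1501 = -3.73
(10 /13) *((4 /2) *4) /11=80 /143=0.56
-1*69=-69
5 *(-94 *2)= -940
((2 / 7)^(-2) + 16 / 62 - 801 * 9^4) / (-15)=217221071 / 620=350356.57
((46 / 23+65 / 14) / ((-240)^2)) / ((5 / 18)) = 93 / 224000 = 0.00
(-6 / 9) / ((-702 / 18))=2 / 117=0.02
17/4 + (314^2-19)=394325/4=98581.25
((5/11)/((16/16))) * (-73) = -365/11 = -33.18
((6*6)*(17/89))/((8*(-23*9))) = -17/4094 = -0.00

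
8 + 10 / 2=13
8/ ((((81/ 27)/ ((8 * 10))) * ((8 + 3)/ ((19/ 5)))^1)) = 2432/ 33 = 73.70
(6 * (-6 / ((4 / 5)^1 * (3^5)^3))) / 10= -1 / 3188646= -0.00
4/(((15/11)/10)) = 88/3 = 29.33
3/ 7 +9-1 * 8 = 10/ 7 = 1.43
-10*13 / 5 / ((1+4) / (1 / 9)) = -26 / 45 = -0.58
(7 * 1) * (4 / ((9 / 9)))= 28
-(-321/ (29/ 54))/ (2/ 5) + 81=45684/ 29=1575.31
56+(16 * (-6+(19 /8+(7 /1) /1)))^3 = 157520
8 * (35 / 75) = 3.73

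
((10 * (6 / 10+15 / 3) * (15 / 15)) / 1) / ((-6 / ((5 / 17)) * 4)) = -35 / 51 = -0.69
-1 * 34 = -34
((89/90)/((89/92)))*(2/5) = 92/225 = 0.41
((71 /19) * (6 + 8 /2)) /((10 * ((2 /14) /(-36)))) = -17892 /19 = -941.68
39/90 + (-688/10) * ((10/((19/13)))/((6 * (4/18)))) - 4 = -203273/570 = -356.62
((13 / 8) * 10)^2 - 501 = -3791 / 16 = -236.94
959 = 959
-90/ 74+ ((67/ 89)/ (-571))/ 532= -1216609339/ 1000321196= -1.22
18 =18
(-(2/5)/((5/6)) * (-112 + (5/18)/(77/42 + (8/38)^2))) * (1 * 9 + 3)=65505936/101675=644.27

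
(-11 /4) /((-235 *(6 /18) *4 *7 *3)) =11 /26320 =0.00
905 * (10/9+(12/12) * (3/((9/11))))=38915/9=4323.89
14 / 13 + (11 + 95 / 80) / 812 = 184423 / 168896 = 1.09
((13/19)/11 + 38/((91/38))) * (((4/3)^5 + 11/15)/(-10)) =-607068923/77026950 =-7.88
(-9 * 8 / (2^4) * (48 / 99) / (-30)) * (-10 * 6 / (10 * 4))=-6 / 55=-0.11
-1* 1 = -1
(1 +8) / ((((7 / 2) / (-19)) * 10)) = -171 / 35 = -4.89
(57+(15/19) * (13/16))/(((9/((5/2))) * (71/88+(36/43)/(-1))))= -920931/1748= -526.85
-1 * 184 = -184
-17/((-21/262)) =4454/21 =212.10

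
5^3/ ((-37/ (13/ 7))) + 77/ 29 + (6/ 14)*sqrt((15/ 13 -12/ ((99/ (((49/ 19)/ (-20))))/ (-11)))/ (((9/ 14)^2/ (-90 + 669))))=-27182/ 7511 + 2*sqrt(867135490)/ 3705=12.28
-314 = -314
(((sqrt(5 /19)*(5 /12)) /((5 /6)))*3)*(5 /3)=5*sqrt(95) /38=1.28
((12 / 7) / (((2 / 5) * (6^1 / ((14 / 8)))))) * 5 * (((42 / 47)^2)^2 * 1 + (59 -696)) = -77631127525 / 19518724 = -3977.26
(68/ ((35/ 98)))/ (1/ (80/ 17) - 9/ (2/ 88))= -15232/ 31663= -0.48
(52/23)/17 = 52/391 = 0.13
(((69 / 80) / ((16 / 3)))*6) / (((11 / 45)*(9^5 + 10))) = 5589 / 83155072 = 0.00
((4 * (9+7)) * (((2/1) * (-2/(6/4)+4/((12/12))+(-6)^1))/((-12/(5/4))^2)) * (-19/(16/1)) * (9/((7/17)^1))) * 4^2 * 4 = 7690.48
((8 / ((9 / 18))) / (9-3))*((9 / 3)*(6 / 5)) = 48 / 5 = 9.60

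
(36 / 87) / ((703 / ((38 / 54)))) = 0.00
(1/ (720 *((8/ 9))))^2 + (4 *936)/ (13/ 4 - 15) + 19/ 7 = -42573414071/ 134758400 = -315.92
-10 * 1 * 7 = -70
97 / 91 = 1.07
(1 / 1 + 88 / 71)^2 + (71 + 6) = 413438 / 5041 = 82.02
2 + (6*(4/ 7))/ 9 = 50/ 21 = 2.38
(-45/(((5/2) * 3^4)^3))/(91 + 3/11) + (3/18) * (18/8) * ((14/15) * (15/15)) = 518745377/1482129900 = 0.35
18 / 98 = 9 / 49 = 0.18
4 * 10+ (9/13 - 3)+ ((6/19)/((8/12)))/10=93217/2470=37.74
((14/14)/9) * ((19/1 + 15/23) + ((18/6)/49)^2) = 2.18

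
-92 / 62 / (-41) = 46 / 1271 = 0.04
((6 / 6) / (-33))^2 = 1 / 1089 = 0.00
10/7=1.43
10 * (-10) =-100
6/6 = 1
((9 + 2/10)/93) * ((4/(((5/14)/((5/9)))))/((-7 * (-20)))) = 92/20925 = 0.00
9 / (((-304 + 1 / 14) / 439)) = -13.00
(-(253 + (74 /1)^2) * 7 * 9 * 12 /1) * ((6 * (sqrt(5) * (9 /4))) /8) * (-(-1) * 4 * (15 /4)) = -438526305 * sqrt(5) /4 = -245143656.98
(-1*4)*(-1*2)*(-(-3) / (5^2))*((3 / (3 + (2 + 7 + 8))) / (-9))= -2 / 125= -0.02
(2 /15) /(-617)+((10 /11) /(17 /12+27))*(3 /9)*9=3324298 /34715505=0.10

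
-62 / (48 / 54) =-279 / 4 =-69.75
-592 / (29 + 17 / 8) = -4736 / 249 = -19.02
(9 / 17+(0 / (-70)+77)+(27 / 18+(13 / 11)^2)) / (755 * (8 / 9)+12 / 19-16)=56579283 / 461311048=0.12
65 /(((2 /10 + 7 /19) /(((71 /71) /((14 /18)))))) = 6175 /42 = 147.02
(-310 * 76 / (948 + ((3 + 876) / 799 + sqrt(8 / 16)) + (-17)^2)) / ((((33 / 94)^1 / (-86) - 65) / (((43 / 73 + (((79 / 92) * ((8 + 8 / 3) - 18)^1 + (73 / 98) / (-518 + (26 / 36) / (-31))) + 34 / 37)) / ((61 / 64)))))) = -243670062695822077293808910970880 / 165609392416973583328857707046807 + 98404829199509240285872071680 * sqrt(2) / 165609392416973583328857707046807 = -1.47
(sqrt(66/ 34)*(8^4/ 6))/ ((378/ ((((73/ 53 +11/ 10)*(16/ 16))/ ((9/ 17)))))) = 672256*sqrt(561)/ 1352295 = 11.77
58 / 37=1.57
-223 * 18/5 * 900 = -722520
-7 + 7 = 0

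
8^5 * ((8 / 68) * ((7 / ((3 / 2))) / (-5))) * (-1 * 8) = 7340032 / 255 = 28784.44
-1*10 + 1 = -9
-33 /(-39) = 11 /13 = 0.85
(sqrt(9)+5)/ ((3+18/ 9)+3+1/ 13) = 104/ 105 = 0.99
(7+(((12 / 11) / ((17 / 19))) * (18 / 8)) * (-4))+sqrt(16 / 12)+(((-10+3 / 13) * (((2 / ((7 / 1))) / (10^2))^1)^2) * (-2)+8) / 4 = -1175241251 / 595595000+2 * sqrt(3) / 3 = -0.82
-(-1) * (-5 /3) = -5 /3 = -1.67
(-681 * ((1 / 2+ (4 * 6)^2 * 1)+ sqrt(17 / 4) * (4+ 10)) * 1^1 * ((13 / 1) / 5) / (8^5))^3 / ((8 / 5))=-214310086430083398261 / 11258999068426240 - 19387061398877673501 * sqrt(17) / 28147497671065600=-21874.42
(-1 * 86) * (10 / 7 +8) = -5676 / 7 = -810.86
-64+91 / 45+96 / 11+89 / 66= -51383 / 990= -51.90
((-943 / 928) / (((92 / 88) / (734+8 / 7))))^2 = 1346581538929 / 2637376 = 510576.25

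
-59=-59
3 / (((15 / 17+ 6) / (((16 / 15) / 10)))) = 136 / 2925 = 0.05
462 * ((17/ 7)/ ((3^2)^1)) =124.67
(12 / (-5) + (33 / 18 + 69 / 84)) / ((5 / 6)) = 107 / 350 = 0.31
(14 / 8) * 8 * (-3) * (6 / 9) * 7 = -196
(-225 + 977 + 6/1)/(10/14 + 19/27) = 71631/134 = 534.56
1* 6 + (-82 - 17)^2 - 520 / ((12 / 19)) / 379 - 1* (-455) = 11665424 / 1137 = 10259.83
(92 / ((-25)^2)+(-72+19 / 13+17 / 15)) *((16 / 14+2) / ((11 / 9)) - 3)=241166 / 8125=29.68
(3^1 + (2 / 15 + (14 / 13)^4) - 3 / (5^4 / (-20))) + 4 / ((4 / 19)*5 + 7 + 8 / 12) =26791670887 / 5323056375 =5.03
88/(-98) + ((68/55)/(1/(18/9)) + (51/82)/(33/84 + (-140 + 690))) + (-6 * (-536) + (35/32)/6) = 31879693685831/9907423680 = 3217.76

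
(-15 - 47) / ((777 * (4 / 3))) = -31 / 518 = -0.06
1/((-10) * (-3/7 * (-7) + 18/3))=-1/90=-0.01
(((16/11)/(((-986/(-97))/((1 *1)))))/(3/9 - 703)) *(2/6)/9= -194/25721289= -0.00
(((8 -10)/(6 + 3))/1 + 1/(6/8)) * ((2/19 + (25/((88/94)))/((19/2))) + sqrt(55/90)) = 5 * sqrt(22)/27 + 6095/1881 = 4.11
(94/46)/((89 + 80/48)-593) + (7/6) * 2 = 242204/103983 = 2.33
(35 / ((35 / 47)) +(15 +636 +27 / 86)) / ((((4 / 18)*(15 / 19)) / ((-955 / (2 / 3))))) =-1961456355 / 344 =-5701908.01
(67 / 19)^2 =4489 / 361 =12.43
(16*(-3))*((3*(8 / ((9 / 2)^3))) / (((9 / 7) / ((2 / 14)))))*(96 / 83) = -32768 / 20169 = -1.62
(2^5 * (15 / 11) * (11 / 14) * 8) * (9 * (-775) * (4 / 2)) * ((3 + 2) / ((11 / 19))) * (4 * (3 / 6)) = -5088960000 / 77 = -66090389.61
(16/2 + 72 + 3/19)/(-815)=-1523/15485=-0.10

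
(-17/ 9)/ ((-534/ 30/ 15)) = 425/ 267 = 1.59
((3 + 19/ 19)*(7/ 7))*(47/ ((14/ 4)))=376/ 7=53.71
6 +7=13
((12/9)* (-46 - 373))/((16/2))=-419/6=-69.83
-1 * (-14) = 14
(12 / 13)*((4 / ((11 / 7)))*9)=3024 / 143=21.15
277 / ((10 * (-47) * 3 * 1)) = -277 / 1410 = -0.20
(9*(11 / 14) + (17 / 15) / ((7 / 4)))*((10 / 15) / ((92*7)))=1621 / 202860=0.01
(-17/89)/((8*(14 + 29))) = -17/30616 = -0.00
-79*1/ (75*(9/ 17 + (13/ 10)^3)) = -53720/ 139047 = -0.39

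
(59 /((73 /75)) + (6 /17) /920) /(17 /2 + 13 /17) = 11534573 /1762950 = 6.54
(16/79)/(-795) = -16/62805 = -0.00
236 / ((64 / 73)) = 4307 / 16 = 269.19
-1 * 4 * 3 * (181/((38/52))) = -56472/19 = -2972.21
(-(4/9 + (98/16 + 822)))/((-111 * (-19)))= -59657/151848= -0.39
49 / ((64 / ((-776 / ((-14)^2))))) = -97 / 32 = -3.03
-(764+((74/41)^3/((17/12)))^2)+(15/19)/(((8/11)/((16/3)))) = -20225539447221030/26082822387331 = -775.44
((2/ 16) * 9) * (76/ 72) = 19/ 16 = 1.19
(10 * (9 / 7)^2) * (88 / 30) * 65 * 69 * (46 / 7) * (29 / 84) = 1184632020 / 2401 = 493391.10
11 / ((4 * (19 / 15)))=2.17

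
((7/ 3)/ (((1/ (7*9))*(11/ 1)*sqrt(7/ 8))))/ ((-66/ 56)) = -392*sqrt(14)/ 121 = -12.12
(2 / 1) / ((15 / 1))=2 / 15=0.13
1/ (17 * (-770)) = -1/ 13090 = -0.00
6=6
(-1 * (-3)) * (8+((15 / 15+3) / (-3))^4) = 904 / 27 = 33.48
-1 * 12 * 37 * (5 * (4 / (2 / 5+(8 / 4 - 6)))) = 7400 / 3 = 2466.67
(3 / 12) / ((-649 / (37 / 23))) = -37 / 59708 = -0.00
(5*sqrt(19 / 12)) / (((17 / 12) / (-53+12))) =-410*sqrt(57) / 17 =-182.08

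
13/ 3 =4.33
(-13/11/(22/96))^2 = 389376/14641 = 26.59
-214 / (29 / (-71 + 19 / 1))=11128 / 29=383.72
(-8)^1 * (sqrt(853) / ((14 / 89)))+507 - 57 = 450 - 356 * sqrt(853) / 7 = -1035.34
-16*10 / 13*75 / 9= -4000 / 39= -102.56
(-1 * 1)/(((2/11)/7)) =-77/2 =-38.50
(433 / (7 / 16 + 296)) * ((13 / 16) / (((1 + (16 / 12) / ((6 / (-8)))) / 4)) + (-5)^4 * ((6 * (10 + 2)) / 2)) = 121217484 / 3689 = 32859.17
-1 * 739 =-739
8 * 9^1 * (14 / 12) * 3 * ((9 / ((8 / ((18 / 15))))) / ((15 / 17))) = 9639 / 25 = 385.56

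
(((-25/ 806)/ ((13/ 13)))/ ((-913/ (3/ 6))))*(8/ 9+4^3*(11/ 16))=2525/ 3311451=0.00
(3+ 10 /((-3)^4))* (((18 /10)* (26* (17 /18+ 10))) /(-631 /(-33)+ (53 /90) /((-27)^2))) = 88816662 /1061581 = 83.66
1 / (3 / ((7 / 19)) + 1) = 7 / 64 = 0.11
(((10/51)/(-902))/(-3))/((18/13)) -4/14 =-2483653/8694378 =-0.29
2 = 2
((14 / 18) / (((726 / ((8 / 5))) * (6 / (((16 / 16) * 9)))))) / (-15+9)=-7 / 16335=-0.00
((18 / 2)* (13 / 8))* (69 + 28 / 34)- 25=135479 / 136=996.17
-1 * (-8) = 8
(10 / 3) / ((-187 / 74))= -740 / 561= -1.32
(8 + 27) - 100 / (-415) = 2925 / 83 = 35.24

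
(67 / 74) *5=335 / 74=4.53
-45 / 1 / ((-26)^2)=-45 / 676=-0.07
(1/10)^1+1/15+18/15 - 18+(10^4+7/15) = 59903/6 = 9983.83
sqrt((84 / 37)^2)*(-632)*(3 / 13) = -159264 / 481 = -331.11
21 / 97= 0.22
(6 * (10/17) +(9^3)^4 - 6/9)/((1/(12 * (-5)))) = -288078127213540/17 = -16945772189031.76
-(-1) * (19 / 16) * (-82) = -779 / 8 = -97.38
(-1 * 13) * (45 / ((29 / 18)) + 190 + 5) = -84045 / 29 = -2898.10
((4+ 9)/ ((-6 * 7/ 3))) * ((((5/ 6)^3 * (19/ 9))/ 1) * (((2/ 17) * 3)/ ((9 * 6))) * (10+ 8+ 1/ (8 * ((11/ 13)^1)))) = -49307375/ 366436224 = -0.13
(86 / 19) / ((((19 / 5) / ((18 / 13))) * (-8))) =-1935 / 9386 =-0.21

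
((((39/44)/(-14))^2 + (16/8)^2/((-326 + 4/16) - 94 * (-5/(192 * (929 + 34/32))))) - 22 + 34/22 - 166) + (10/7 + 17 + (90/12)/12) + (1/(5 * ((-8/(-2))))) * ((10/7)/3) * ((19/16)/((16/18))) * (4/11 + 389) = -13687231735969467/88290849154816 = -155.02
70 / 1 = 70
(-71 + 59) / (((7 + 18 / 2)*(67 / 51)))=-153 / 268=-0.57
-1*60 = -60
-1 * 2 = -2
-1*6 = -6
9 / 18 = 0.50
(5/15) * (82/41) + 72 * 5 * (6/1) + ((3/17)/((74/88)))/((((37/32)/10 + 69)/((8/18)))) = 90175002146/41734779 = 2160.67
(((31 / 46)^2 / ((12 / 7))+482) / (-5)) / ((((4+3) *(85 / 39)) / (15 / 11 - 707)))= 4461.12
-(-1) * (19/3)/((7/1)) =19/21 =0.90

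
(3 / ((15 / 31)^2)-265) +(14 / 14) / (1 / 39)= -15989 / 75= -213.19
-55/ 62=-0.89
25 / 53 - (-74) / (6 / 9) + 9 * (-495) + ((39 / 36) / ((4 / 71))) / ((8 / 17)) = -87567865 / 20352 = -4302.67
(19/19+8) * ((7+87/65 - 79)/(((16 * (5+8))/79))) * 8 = -3265623/1690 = -1932.32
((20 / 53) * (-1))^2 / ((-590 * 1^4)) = -40 / 165731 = -0.00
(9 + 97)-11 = 95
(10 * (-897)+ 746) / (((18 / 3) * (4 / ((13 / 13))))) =-342.67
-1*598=-598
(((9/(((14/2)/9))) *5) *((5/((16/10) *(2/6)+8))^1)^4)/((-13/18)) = -115330078125/12213813248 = -9.44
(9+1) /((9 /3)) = 10 /3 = 3.33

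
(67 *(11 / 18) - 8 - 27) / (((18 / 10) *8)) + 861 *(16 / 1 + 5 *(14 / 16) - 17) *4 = 15064591 / 1296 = 11623.91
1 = 1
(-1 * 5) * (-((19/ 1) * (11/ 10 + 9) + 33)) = 1124.50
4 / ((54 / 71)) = 142 / 27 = 5.26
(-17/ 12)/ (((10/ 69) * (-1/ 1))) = 391/ 40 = 9.78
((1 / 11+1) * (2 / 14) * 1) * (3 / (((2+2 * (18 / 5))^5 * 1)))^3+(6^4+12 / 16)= 218099397446128435837305343389 / 168189240367170567468965888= 1296.75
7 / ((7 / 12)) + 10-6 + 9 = 25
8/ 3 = 2.67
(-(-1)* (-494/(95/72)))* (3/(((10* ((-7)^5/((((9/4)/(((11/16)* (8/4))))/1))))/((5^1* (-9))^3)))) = -184232880/184877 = -996.52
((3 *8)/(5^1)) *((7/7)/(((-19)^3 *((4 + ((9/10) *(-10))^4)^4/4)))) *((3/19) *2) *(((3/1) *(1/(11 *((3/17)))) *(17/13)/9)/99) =-18496/17135412431704020748490625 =-0.00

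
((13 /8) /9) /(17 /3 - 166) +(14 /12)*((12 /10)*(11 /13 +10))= 876391 /57720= 15.18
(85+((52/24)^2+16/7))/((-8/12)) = -23179/168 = -137.97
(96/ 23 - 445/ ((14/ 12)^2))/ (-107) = 3.02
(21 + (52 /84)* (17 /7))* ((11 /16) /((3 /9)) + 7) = 203.94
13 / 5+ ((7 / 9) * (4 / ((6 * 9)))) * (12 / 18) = 9617 / 3645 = 2.64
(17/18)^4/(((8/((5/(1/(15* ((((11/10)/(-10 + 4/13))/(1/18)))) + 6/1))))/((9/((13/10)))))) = 4593655/7962624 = 0.58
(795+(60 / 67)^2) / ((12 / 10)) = 5953925 / 8978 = 663.17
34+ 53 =87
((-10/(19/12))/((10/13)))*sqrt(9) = -468/19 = -24.63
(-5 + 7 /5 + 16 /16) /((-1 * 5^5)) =13 /15625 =0.00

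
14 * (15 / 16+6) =777 / 8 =97.12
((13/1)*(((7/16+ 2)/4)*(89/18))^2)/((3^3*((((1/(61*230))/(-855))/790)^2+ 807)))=1205887581634391589578125/222636568799270479104003072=0.01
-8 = -8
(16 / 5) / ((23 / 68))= 1088 / 115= 9.46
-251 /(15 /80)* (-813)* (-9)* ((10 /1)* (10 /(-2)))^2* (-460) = 11264277600000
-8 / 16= -1 / 2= -0.50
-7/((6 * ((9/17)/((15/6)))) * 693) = -85/10692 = -0.01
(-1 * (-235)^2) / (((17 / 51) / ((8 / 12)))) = -110450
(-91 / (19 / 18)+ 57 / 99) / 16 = -53693 / 10032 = -5.35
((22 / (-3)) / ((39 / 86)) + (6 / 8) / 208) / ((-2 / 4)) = 121061 / 3744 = 32.33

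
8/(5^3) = 8/125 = 0.06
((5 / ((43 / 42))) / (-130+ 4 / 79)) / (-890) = 553 / 13095994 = 0.00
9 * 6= 54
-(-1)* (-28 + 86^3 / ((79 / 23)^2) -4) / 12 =28022826 / 6241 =4490.12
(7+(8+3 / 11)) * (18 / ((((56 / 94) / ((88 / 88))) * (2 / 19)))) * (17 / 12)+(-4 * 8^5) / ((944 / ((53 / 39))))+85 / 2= 6064.22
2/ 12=1/ 6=0.17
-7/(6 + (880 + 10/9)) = -0.01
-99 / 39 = -33 / 13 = -2.54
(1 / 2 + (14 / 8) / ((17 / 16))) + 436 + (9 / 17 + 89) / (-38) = 435.79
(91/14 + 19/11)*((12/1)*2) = 2172/11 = 197.45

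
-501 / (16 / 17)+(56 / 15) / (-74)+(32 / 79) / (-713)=-266279586401 / 500183760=-532.36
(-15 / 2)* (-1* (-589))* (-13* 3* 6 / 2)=1033695 / 2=516847.50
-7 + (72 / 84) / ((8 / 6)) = -89 / 14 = -6.36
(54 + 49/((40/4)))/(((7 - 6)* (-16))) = -589/160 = -3.68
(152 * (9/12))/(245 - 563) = -19/53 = -0.36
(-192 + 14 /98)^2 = 1803649 /49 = 36809.16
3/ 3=1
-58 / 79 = -0.73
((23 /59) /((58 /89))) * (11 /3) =22517 /10266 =2.19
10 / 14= 5 / 7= 0.71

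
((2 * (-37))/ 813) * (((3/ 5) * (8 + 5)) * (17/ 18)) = -8177/ 12195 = -0.67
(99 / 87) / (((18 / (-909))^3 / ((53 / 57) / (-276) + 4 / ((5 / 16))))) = -11407918186313 / 6083040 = -1875364.65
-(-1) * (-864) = -864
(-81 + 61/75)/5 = -6014/375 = -16.04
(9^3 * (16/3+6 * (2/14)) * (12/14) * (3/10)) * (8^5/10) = 931627008/245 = 3802559.22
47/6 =7.83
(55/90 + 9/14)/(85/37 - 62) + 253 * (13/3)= 152570498/139167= 1096.31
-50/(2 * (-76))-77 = -76.67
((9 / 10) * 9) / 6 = 27 / 20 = 1.35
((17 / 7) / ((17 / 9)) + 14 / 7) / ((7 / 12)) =276 / 49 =5.63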